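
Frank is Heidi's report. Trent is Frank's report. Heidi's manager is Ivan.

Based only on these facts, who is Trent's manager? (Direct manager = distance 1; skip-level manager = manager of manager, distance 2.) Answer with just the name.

Answer: Frank

Derivation:
Reconstructing the manager chain from the given facts:
  Ivan -> Heidi -> Frank -> Trent
(each arrow means 'manager of the next')
Positions in the chain (0 = top):
  position of Ivan: 0
  position of Heidi: 1
  position of Frank: 2
  position of Trent: 3

Trent is at position 3; the manager is 1 step up the chain, i.e. position 2: Frank.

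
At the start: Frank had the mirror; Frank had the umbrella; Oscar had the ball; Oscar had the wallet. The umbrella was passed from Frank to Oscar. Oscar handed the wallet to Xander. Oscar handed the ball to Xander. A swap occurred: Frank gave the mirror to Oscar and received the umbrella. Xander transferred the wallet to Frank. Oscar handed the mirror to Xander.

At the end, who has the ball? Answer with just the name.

Tracking all object holders:
Start: mirror:Frank, umbrella:Frank, ball:Oscar, wallet:Oscar
Event 1 (give umbrella: Frank -> Oscar). State: mirror:Frank, umbrella:Oscar, ball:Oscar, wallet:Oscar
Event 2 (give wallet: Oscar -> Xander). State: mirror:Frank, umbrella:Oscar, ball:Oscar, wallet:Xander
Event 3 (give ball: Oscar -> Xander). State: mirror:Frank, umbrella:Oscar, ball:Xander, wallet:Xander
Event 4 (swap mirror<->umbrella: now mirror:Oscar, umbrella:Frank). State: mirror:Oscar, umbrella:Frank, ball:Xander, wallet:Xander
Event 5 (give wallet: Xander -> Frank). State: mirror:Oscar, umbrella:Frank, ball:Xander, wallet:Frank
Event 6 (give mirror: Oscar -> Xander). State: mirror:Xander, umbrella:Frank, ball:Xander, wallet:Frank

Final state: mirror:Xander, umbrella:Frank, ball:Xander, wallet:Frank
The ball is held by Xander.

Answer: Xander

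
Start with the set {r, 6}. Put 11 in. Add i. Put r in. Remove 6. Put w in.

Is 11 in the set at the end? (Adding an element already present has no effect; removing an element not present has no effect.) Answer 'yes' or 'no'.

Answer: yes

Derivation:
Tracking the set through each operation:
Start: {6, r}
Event 1 (add 11): added. Set: {11, 6, r}
Event 2 (add i): added. Set: {11, 6, i, r}
Event 3 (add r): already present, no change. Set: {11, 6, i, r}
Event 4 (remove 6): removed. Set: {11, i, r}
Event 5 (add w): added. Set: {11, i, r, w}

Final set: {11, i, r, w} (size 4)
11 is in the final set.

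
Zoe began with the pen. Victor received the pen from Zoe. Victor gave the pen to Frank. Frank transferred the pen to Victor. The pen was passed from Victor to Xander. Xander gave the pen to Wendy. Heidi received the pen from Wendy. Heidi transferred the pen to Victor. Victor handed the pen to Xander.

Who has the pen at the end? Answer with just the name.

Answer: Xander

Derivation:
Tracking the pen through each event:
Start: Zoe has the pen.
After event 1: Victor has the pen.
After event 2: Frank has the pen.
After event 3: Victor has the pen.
After event 4: Xander has the pen.
After event 5: Wendy has the pen.
After event 6: Heidi has the pen.
After event 7: Victor has the pen.
After event 8: Xander has the pen.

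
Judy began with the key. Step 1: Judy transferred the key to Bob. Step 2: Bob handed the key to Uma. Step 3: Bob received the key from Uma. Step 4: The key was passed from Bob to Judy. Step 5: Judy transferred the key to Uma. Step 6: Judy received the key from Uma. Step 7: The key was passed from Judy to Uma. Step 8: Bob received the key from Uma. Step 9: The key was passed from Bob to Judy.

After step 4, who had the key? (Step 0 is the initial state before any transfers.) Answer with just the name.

Answer: Judy

Derivation:
Tracking the key holder through step 4:
After step 0 (start): Judy
After step 1: Bob
After step 2: Uma
After step 3: Bob
After step 4: Judy

At step 4, the holder is Judy.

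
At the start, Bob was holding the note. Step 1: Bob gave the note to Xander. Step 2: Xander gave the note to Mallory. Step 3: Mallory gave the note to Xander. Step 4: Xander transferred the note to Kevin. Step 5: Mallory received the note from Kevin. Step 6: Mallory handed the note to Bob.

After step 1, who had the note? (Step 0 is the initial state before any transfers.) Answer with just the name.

Answer: Xander

Derivation:
Tracking the note holder through step 1:
After step 0 (start): Bob
After step 1: Xander

At step 1, the holder is Xander.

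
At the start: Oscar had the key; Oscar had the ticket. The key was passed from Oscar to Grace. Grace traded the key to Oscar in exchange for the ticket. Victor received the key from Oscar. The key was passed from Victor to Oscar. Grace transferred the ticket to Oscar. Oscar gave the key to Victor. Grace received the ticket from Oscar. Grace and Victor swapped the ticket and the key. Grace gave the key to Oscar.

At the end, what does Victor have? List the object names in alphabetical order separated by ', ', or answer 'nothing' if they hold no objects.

Tracking all object holders:
Start: key:Oscar, ticket:Oscar
Event 1 (give key: Oscar -> Grace). State: key:Grace, ticket:Oscar
Event 2 (swap key<->ticket: now key:Oscar, ticket:Grace). State: key:Oscar, ticket:Grace
Event 3 (give key: Oscar -> Victor). State: key:Victor, ticket:Grace
Event 4 (give key: Victor -> Oscar). State: key:Oscar, ticket:Grace
Event 5 (give ticket: Grace -> Oscar). State: key:Oscar, ticket:Oscar
Event 6 (give key: Oscar -> Victor). State: key:Victor, ticket:Oscar
Event 7 (give ticket: Oscar -> Grace). State: key:Victor, ticket:Grace
Event 8 (swap ticket<->key: now ticket:Victor, key:Grace). State: key:Grace, ticket:Victor
Event 9 (give key: Grace -> Oscar). State: key:Oscar, ticket:Victor

Final state: key:Oscar, ticket:Victor
Victor holds: ticket.

Answer: ticket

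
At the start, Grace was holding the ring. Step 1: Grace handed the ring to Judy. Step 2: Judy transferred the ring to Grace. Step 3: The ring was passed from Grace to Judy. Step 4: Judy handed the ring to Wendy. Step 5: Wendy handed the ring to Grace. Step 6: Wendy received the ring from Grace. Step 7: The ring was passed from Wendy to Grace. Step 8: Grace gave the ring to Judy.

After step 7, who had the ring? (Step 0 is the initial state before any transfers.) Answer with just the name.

Answer: Grace

Derivation:
Tracking the ring holder through step 7:
After step 0 (start): Grace
After step 1: Judy
After step 2: Grace
After step 3: Judy
After step 4: Wendy
After step 5: Grace
After step 6: Wendy
After step 7: Grace

At step 7, the holder is Grace.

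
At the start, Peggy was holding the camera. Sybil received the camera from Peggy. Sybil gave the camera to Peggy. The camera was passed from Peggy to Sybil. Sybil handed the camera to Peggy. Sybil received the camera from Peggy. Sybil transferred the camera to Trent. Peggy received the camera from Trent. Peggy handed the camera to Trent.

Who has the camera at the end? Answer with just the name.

Tracking the camera through each event:
Start: Peggy has the camera.
After event 1: Sybil has the camera.
After event 2: Peggy has the camera.
After event 3: Sybil has the camera.
After event 4: Peggy has the camera.
After event 5: Sybil has the camera.
After event 6: Trent has the camera.
After event 7: Peggy has the camera.
After event 8: Trent has the camera.

Answer: Trent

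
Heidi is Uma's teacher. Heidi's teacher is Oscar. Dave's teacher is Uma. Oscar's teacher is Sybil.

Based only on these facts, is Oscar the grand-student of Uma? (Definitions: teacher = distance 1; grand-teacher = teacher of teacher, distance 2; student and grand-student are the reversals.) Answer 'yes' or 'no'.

Reconstructing the teacher chain from the given facts:
  Sybil -> Oscar -> Heidi -> Uma -> Dave
(each arrow means 'teacher of the next')
Positions in the chain (0 = top):
  position of Sybil: 0
  position of Oscar: 1
  position of Heidi: 2
  position of Uma: 3
  position of Dave: 4

Oscar is at position 1, Uma is at position 3; signed distance (j - i) = 2.
'grand-student' requires j - i = -2. Actual distance is 2, so the relation does NOT hold.

Answer: no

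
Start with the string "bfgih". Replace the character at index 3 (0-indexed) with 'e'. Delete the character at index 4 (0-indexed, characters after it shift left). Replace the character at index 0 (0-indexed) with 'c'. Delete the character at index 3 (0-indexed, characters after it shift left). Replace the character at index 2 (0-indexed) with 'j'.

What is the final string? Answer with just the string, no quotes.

Applying each edit step by step:
Start: "bfgih"
Op 1 (replace idx 3: 'i' -> 'e'): "bfgih" -> "bfgeh"
Op 2 (delete idx 4 = 'h'): "bfgeh" -> "bfge"
Op 3 (replace idx 0: 'b' -> 'c'): "bfge" -> "cfge"
Op 4 (delete idx 3 = 'e'): "cfge" -> "cfg"
Op 5 (replace idx 2: 'g' -> 'j'): "cfg" -> "cfj"

Answer: cfj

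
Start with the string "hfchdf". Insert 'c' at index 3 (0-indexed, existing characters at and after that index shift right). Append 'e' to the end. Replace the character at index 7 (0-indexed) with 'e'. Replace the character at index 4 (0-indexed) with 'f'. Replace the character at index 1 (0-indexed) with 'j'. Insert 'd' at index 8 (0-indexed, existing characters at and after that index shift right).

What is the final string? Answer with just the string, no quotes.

Applying each edit step by step:
Start: "hfchdf"
Op 1 (insert 'c' at idx 3): "hfchdf" -> "hfcchdf"
Op 2 (append 'e'): "hfcchdf" -> "hfcchdfe"
Op 3 (replace idx 7: 'e' -> 'e'): "hfcchdfe" -> "hfcchdfe"
Op 4 (replace idx 4: 'h' -> 'f'): "hfcchdfe" -> "hfccfdfe"
Op 5 (replace idx 1: 'f' -> 'j'): "hfccfdfe" -> "hjccfdfe"
Op 6 (insert 'd' at idx 8): "hjccfdfe" -> "hjccfdfed"

Answer: hjccfdfed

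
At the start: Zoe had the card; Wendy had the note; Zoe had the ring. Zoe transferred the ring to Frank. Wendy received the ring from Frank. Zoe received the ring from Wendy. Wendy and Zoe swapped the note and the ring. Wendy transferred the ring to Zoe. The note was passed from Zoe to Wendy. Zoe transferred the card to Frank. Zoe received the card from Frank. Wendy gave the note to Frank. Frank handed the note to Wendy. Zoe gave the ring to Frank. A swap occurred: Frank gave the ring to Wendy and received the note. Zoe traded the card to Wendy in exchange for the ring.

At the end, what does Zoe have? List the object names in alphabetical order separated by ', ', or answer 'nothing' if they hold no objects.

Answer: ring

Derivation:
Tracking all object holders:
Start: card:Zoe, note:Wendy, ring:Zoe
Event 1 (give ring: Zoe -> Frank). State: card:Zoe, note:Wendy, ring:Frank
Event 2 (give ring: Frank -> Wendy). State: card:Zoe, note:Wendy, ring:Wendy
Event 3 (give ring: Wendy -> Zoe). State: card:Zoe, note:Wendy, ring:Zoe
Event 4 (swap note<->ring: now note:Zoe, ring:Wendy). State: card:Zoe, note:Zoe, ring:Wendy
Event 5 (give ring: Wendy -> Zoe). State: card:Zoe, note:Zoe, ring:Zoe
Event 6 (give note: Zoe -> Wendy). State: card:Zoe, note:Wendy, ring:Zoe
Event 7 (give card: Zoe -> Frank). State: card:Frank, note:Wendy, ring:Zoe
Event 8 (give card: Frank -> Zoe). State: card:Zoe, note:Wendy, ring:Zoe
Event 9 (give note: Wendy -> Frank). State: card:Zoe, note:Frank, ring:Zoe
Event 10 (give note: Frank -> Wendy). State: card:Zoe, note:Wendy, ring:Zoe
Event 11 (give ring: Zoe -> Frank). State: card:Zoe, note:Wendy, ring:Frank
Event 12 (swap ring<->note: now ring:Wendy, note:Frank). State: card:Zoe, note:Frank, ring:Wendy
Event 13 (swap card<->ring: now card:Wendy, ring:Zoe). State: card:Wendy, note:Frank, ring:Zoe

Final state: card:Wendy, note:Frank, ring:Zoe
Zoe holds: ring.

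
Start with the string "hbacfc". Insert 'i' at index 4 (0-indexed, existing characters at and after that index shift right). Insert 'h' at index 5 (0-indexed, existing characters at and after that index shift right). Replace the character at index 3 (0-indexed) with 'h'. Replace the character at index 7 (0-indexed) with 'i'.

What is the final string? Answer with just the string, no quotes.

Applying each edit step by step:
Start: "hbacfc"
Op 1 (insert 'i' at idx 4): "hbacfc" -> "hbacifc"
Op 2 (insert 'h' at idx 5): "hbacifc" -> "hbacihfc"
Op 3 (replace idx 3: 'c' -> 'h'): "hbacihfc" -> "hbahihfc"
Op 4 (replace idx 7: 'c' -> 'i'): "hbahihfc" -> "hbahihfi"

Answer: hbahihfi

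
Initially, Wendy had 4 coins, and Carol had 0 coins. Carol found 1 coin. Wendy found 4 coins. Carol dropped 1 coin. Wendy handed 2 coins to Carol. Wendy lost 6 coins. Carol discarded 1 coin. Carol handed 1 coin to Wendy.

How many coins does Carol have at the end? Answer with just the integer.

Answer: 0

Derivation:
Tracking counts step by step:
Start: Wendy=4, Carol=0
Event 1 (Carol +1): Carol: 0 -> 1. State: Wendy=4, Carol=1
Event 2 (Wendy +4): Wendy: 4 -> 8. State: Wendy=8, Carol=1
Event 3 (Carol -1): Carol: 1 -> 0. State: Wendy=8, Carol=0
Event 4 (Wendy -> Carol, 2): Wendy: 8 -> 6, Carol: 0 -> 2. State: Wendy=6, Carol=2
Event 5 (Wendy -6): Wendy: 6 -> 0. State: Wendy=0, Carol=2
Event 6 (Carol -1): Carol: 2 -> 1. State: Wendy=0, Carol=1
Event 7 (Carol -> Wendy, 1): Carol: 1 -> 0, Wendy: 0 -> 1. State: Wendy=1, Carol=0

Carol's final count: 0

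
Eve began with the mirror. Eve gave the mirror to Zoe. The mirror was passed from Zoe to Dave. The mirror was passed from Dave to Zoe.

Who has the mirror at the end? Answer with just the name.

Tracking the mirror through each event:
Start: Eve has the mirror.
After event 1: Zoe has the mirror.
After event 2: Dave has the mirror.
After event 3: Zoe has the mirror.

Answer: Zoe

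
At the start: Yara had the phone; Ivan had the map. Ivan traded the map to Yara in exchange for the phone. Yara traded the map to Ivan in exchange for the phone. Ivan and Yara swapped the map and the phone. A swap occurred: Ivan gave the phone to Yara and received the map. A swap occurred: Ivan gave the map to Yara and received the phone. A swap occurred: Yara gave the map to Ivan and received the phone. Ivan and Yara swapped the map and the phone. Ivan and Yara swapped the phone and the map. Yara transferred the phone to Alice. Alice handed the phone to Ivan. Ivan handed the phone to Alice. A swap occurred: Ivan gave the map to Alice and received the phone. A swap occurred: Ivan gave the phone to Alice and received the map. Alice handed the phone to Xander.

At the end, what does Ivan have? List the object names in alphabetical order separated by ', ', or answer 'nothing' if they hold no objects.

Tracking all object holders:
Start: phone:Yara, map:Ivan
Event 1 (swap map<->phone: now map:Yara, phone:Ivan). State: phone:Ivan, map:Yara
Event 2 (swap map<->phone: now map:Ivan, phone:Yara). State: phone:Yara, map:Ivan
Event 3 (swap map<->phone: now map:Yara, phone:Ivan). State: phone:Ivan, map:Yara
Event 4 (swap phone<->map: now phone:Yara, map:Ivan). State: phone:Yara, map:Ivan
Event 5 (swap map<->phone: now map:Yara, phone:Ivan). State: phone:Ivan, map:Yara
Event 6 (swap map<->phone: now map:Ivan, phone:Yara). State: phone:Yara, map:Ivan
Event 7 (swap map<->phone: now map:Yara, phone:Ivan). State: phone:Ivan, map:Yara
Event 8 (swap phone<->map: now phone:Yara, map:Ivan). State: phone:Yara, map:Ivan
Event 9 (give phone: Yara -> Alice). State: phone:Alice, map:Ivan
Event 10 (give phone: Alice -> Ivan). State: phone:Ivan, map:Ivan
Event 11 (give phone: Ivan -> Alice). State: phone:Alice, map:Ivan
Event 12 (swap map<->phone: now map:Alice, phone:Ivan). State: phone:Ivan, map:Alice
Event 13 (swap phone<->map: now phone:Alice, map:Ivan). State: phone:Alice, map:Ivan
Event 14 (give phone: Alice -> Xander). State: phone:Xander, map:Ivan

Final state: phone:Xander, map:Ivan
Ivan holds: map.

Answer: map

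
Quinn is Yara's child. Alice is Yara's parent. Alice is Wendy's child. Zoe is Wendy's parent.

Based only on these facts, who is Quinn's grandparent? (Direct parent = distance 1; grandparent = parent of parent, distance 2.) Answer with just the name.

Reconstructing the parent chain from the given facts:
  Zoe -> Wendy -> Alice -> Yara -> Quinn
(each arrow means 'parent of the next')
Positions in the chain (0 = top):
  position of Zoe: 0
  position of Wendy: 1
  position of Alice: 2
  position of Yara: 3
  position of Quinn: 4

Quinn is at position 4; the grandparent is 2 steps up the chain, i.e. position 2: Alice.

Answer: Alice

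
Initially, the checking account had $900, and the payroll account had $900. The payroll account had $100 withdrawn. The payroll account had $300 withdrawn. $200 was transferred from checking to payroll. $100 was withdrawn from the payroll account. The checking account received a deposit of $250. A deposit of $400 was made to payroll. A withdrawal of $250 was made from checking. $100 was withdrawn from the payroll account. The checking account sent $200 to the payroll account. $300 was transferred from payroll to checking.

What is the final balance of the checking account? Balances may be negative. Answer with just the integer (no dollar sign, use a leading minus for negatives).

Answer: 800

Derivation:
Tracking account balances step by step:
Start: checking=900, payroll=900
Event 1 (withdraw 100 from payroll): payroll: 900 - 100 = 800. Balances: checking=900, payroll=800
Event 2 (withdraw 300 from payroll): payroll: 800 - 300 = 500. Balances: checking=900, payroll=500
Event 3 (transfer 200 checking -> payroll): checking: 900 - 200 = 700, payroll: 500 + 200 = 700. Balances: checking=700, payroll=700
Event 4 (withdraw 100 from payroll): payroll: 700 - 100 = 600. Balances: checking=700, payroll=600
Event 5 (deposit 250 to checking): checking: 700 + 250 = 950. Balances: checking=950, payroll=600
Event 6 (deposit 400 to payroll): payroll: 600 + 400 = 1000. Balances: checking=950, payroll=1000
Event 7 (withdraw 250 from checking): checking: 950 - 250 = 700. Balances: checking=700, payroll=1000
Event 8 (withdraw 100 from payroll): payroll: 1000 - 100 = 900. Balances: checking=700, payroll=900
Event 9 (transfer 200 checking -> payroll): checking: 700 - 200 = 500, payroll: 900 + 200 = 1100. Balances: checking=500, payroll=1100
Event 10 (transfer 300 payroll -> checking): payroll: 1100 - 300 = 800, checking: 500 + 300 = 800. Balances: checking=800, payroll=800

Final balance of checking: 800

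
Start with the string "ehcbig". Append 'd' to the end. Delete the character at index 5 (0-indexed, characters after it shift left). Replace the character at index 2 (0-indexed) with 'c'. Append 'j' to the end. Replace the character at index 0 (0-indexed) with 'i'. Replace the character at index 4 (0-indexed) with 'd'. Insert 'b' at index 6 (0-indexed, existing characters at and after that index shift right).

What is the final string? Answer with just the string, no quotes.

Answer: ihcbddbj

Derivation:
Applying each edit step by step:
Start: "ehcbig"
Op 1 (append 'd'): "ehcbig" -> "ehcbigd"
Op 2 (delete idx 5 = 'g'): "ehcbigd" -> "ehcbid"
Op 3 (replace idx 2: 'c' -> 'c'): "ehcbid" -> "ehcbid"
Op 4 (append 'j'): "ehcbid" -> "ehcbidj"
Op 5 (replace idx 0: 'e' -> 'i'): "ehcbidj" -> "ihcbidj"
Op 6 (replace idx 4: 'i' -> 'd'): "ihcbidj" -> "ihcbddj"
Op 7 (insert 'b' at idx 6): "ihcbddj" -> "ihcbddbj"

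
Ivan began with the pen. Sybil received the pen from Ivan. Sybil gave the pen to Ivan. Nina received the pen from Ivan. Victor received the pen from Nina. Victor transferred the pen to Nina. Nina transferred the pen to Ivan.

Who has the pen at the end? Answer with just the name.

Tracking the pen through each event:
Start: Ivan has the pen.
After event 1: Sybil has the pen.
After event 2: Ivan has the pen.
After event 3: Nina has the pen.
After event 4: Victor has the pen.
After event 5: Nina has the pen.
After event 6: Ivan has the pen.

Answer: Ivan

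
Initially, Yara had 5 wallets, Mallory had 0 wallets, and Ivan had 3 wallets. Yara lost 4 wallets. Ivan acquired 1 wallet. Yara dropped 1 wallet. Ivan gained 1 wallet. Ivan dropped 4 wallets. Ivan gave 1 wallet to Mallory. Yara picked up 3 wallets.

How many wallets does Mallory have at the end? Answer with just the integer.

Tracking counts step by step:
Start: Yara=5, Mallory=0, Ivan=3
Event 1 (Yara -4): Yara: 5 -> 1. State: Yara=1, Mallory=0, Ivan=3
Event 2 (Ivan +1): Ivan: 3 -> 4. State: Yara=1, Mallory=0, Ivan=4
Event 3 (Yara -1): Yara: 1 -> 0. State: Yara=0, Mallory=0, Ivan=4
Event 4 (Ivan +1): Ivan: 4 -> 5. State: Yara=0, Mallory=0, Ivan=5
Event 5 (Ivan -4): Ivan: 5 -> 1. State: Yara=0, Mallory=0, Ivan=1
Event 6 (Ivan -> Mallory, 1): Ivan: 1 -> 0, Mallory: 0 -> 1. State: Yara=0, Mallory=1, Ivan=0
Event 7 (Yara +3): Yara: 0 -> 3. State: Yara=3, Mallory=1, Ivan=0

Mallory's final count: 1

Answer: 1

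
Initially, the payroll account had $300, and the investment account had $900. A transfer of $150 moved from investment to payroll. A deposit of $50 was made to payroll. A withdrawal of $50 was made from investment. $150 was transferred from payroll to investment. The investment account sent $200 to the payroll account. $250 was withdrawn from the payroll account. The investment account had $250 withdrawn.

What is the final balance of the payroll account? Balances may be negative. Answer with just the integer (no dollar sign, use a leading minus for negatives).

Answer: 300

Derivation:
Tracking account balances step by step:
Start: payroll=300, investment=900
Event 1 (transfer 150 investment -> payroll): investment: 900 - 150 = 750, payroll: 300 + 150 = 450. Balances: payroll=450, investment=750
Event 2 (deposit 50 to payroll): payroll: 450 + 50 = 500. Balances: payroll=500, investment=750
Event 3 (withdraw 50 from investment): investment: 750 - 50 = 700. Balances: payroll=500, investment=700
Event 4 (transfer 150 payroll -> investment): payroll: 500 - 150 = 350, investment: 700 + 150 = 850. Balances: payroll=350, investment=850
Event 5 (transfer 200 investment -> payroll): investment: 850 - 200 = 650, payroll: 350 + 200 = 550. Balances: payroll=550, investment=650
Event 6 (withdraw 250 from payroll): payroll: 550 - 250 = 300. Balances: payroll=300, investment=650
Event 7 (withdraw 250 from investment): investment: 650 - 250 = 400. Balances: payroll=300, investment=400

Final balance of payroll: 300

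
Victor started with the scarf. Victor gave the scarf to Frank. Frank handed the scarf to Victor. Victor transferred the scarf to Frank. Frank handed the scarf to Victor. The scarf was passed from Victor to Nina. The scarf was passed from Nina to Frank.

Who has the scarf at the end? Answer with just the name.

Tracking the scarf through each event:
Start: Victor has the scarf.
After event 1: Frank has the scarf.
After event 2: Victor has the scarf.
After event 3: Frank has the scarf.
After event 4: Victor has the scarf.
After event 5: Nina has the scarf.
After event 6: Frank has the scarf.

Answer: Frank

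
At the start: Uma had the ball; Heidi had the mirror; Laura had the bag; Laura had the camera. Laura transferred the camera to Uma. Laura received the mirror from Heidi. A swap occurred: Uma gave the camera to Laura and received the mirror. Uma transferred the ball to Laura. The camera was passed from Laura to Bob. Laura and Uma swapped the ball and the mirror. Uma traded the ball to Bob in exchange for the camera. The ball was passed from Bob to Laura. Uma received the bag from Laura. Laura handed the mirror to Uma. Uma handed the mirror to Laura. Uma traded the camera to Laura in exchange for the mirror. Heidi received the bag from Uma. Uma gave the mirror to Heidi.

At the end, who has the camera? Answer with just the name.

Tracking all object holders:
Start: ball:Uma, mirror:Heidi, bag:Laura, camera:Laura
Event 1 (give camera: Laura -> Uma). State: ball:Uma, mirror:Heidi, bag:Laura, camera:Uma
Event 2 (give mirror: Heidi -> Laura). State: ball:Uma, mirror:Laura, bag:Laura, camera:Uma
Event 3 (swap camera<->mirror: now camera:Laura, mirror:Uma). State: ball:Uma, mirror:Uma, bag:Laura, camera:Laura
Event 4 (give ball: Uma -> Laura). State: ball:Laura, mirror:Uma, bag:Laura, camera:Laura
Event 5 (give camera: Laura -> Bob). State: ball:Laura, mirror:Uma, bag:Laura, camera:Bob
Event 6 (swap ball<->mirror: now ball:Uma, mirror:Laura). State: ball:Uma, mirror:Laura, bag:Laura, camera:Bob
Event 7 (swap ball<->camera: now ball:Bob, camera:Uma). State: ball:Bob, mirror:Laura, bag:Laura, camera:Uma
Event 8 (give ball: Bob -> Laura). State: ball:Laura, mirror:Laura, bag:Laura, camera:Uma
Event 9 (give bag: Laura -> Uma). State: ball:Laura, mirror:Laura, bag:Uma, camera:Uma
Event 10 (give mirror: Laura -> Uma). State: ball:Laura, mirror:Uma, bag:Uma, camera:Uma
Event 11 (give mirror: Uma -> Laura). State: ball:Laura, mirror:Laura, bag:Uma, camera:Uma
Event 12 (swap camera<->mirror: now camera:Laura, mirror:Uma). State: ball:Laura, mirror:Uma, bag:Uma, camera:Laura
Event 13 (give bag: Uma -> Heidi). State: ball:Laura, mirror:Uma, bag:Heidi, camera:Laura
Event 14 (give mirror: Uma -> Heidi). State: ball:Laura, mirror:Heidi, bag:Heidi, camera:Laura

Final state: ball:Laura, mirror:Heidi, bag:Heidi, camera:Laura
The camera is held by Laura.

Answer: Laura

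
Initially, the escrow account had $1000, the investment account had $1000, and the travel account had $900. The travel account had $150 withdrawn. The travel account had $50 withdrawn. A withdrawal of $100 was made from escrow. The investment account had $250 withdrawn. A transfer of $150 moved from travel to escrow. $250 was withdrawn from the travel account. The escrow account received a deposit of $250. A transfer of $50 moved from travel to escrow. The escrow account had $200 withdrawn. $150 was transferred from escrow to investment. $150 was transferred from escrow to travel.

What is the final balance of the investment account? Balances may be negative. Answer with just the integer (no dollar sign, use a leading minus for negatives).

Tracking account balances step by step:
Start: escrow=1000, investment=1000, travel=900
Event 1 (withdraw 150 from travel): travel: 900 - 150 = 750. Balances: escrow=1000, investment=1000, travel=750
Event 2 (withdraw 50 from travel): travel: 750 - 50 = 700. Balances: escrow=1000, investment=1000, travel=700
Event 3 (withdraw 100 from escrow): escrow: 1000 - 100 = 900. Balances: escrow=900, investment=1000, travel=700
Event 4 (withdraw 250 from investment): investment: 1000 - 250 = 750. Balances: escrow=900, investment=750, travel=700
Event 5 (transfer 150 travel -> escrow): travel: 700 - 150 = 550, escrow: 900 + 150 = 1050. Balances: escrow=1050, investment=750, travel=550
Event 6 (withdraw 250 from travel): travel: 550 - 250 = 300. Balances: escrow=1050, investment=750, travel=300
Event 7 (deposit 250 to escrow): escrow: 1050 + 250 = 1300. Balances: escrow=1300, investment=750, travel=300
Event 8 (transfer 50 travel -> escrow): travel: 300 - 50 = 250, escrow: 1300 + 50 = 1350. Balances: escrow=1350, investment=750, travel=250
Event 9 (withdraw 200 from escrow): escrow: 1350 - 200 = 1150. Balances: escrow=1150, investment=750, travel=250
Event 10 (transfer 150 escrow -> investment): escrow: 1150 - 150 = 1000, investment: 750 + 150 = 900. Balances: escrow=1000, investment=900, travel=250
Event 11 (transfer 150 escrow -> travel): escrow: 1000 - 150 = 850, travel: 250 + 150 = 400. Balances: escrow=850, investment=900, travel=400

Final balance of investment: 900

Answer: 900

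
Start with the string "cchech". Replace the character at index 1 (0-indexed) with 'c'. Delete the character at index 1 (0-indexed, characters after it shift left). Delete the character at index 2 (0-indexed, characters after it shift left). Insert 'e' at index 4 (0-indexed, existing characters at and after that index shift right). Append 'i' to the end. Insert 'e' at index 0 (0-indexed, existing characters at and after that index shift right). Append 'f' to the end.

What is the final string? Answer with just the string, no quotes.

Answer: echcheif

Derivation:
Applying each edit step by step:
Start: "cchech"
Op 1 (replace idx 1: 'c' -> 'c'): "cchech" -> "cchech"
Op 2 (delete idx 1 = 'c'): "cchech" -> "chech"
Op 3 (delete idx 2 = 'e'): "chech" -> "chch"
Op 4 (insert 'e' at idx 4): "chch" -> "chche"
Op 5 (append 'i'): "chche" -> "chchei"
Op 6 (insert 'e' at idx 0): "chchei" -> "echchei"
Op 7 (append 'f'): "echchei" -> "echcheif"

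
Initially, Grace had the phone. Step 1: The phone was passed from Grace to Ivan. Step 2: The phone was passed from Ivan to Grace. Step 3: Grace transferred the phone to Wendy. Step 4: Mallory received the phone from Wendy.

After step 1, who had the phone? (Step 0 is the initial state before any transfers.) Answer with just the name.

Answer: Ivan

Derivation:
Tracking the phone holder through step 1:
After step 0 (start): Grace
After step 1: Ivan

At step 1, the holder is Ivan.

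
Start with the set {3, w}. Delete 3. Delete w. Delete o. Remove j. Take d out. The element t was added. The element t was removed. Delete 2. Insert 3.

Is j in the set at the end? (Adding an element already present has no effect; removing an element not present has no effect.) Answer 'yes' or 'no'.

Answer: no

Derivation:
Tracking the set through each operation:
Start: {3, w}
Event 1 (remove 3): removed. Set: {w}
Event 2 (remove w): removed. Set: {}
Event 3 (remove o): not present, no change. Set: {}
Event 4 (remove j): not present, no change. Set: {}
Event 5 (remove d): not present, no change. Set: {}
Event 6 (add t): added. Set: {t}
Event 7 (remove t): removed. Set: {}
Event 8 (remove 2): not present, no change. Set: {}
Event 9 (add 3): added. Set: {3}

Final set: {3} (size 1)
j is NOT in the final set.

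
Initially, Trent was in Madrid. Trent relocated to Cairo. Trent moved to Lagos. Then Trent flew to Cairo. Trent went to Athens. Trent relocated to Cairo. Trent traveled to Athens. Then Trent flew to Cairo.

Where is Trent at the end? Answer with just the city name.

Answer: Cairo

Derivation:
Tracking Trent's location:
Start: Trent is in Madrid.
After move 1: Madrid -> Cairo. Trent is in Cairo.
After move 2: Cairo -> Lagos. Trent is in Lagos.
After move 3: Lagos -> Cairo. Trent is in Cairo.
After move 4: Cairo -> Athens. Trent is in Athens.
After move 5: Athens -> Cairo. Trent is in Cairo.
After move 6: Cairo -> Athens. Trent is in Athens.
After move 7: Athens -> Cairo. Trent is in Cairo.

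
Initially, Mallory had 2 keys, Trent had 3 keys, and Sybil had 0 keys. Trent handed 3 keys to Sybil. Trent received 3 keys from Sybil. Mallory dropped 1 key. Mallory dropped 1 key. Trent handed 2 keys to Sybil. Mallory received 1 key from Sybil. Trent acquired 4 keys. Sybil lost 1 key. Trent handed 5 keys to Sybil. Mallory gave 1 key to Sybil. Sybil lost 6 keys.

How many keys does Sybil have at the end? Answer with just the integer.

Tracking counts step by step:
Start: Mallory=2, Trent=3, Sybil=0
Event 1 (Trent -> Sybil, 3): Trent: 3 -> 0, Sybil: 0 -> 3. State: Mallory=2, Trent=0, Sybil=3
Event 2 (Sybil -> Trent, 3): Sybil: 3 -> 0, Trent: 0 -> 3. State: Mallory=2, Trent=3, Sybil=0
Event 3 (Mallory -1): Mallory: 2 -> 1. State: Mallory=1, Trent=3, Sybil=0
Event 4 (Mallory -1): Mallory: 1 -> 0. State: Mallory=0, Trent=3, Sybil=0
Event 5 (Trent -> Sybil, 2): Trent: 3 -> 1, Sybil: 0 -> 2. State: Mallory=0, Trent=1, Sybil=2
Event 6 (Sybil -> Mallory, 1): Sybil: 2 -> 1, Mallory: 0 -> 1. State: Mallory=1, Trent=1, Sybil=1
Event 7 (Trent +4): Trent: 1 -> 5. State: Mallory=1, Trent=5, Sybil=1
Event 8 (Sybil -1): Sybil: 1 -> 0. State: Mallory=1, Trent=5, Sybil=0
Event 9 (Trent -> Sybil, 5): Trent: 5 -> 0, Sybil: 0 -> 5. State: Mallory=1, Trent=0, Sybil=5
Event 10 (Mallory -> Sybil, 1): Mallory: 1 -> 0, Sybil: 5 -> 6. State: Mallory=0, Trent=0, Sybil=6
Event 11 (Sybil -6): Sybil: 6 -> 0. State: Mallory=0, Trent=0, Sybil=0

Sybil's final count: 0

Answer: 0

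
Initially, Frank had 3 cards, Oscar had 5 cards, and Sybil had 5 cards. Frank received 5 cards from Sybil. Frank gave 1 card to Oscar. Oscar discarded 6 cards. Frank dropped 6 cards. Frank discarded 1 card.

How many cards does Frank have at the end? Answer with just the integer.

Answer: 0

Derivation:
Tracking counts step by step:
Start: Frank=3, Oscar=5, Sybil=5
Event 1 (Sybil -> Frank, 5): Sybil: 5 -> 0, Frank: 3 -> 8. State: Frank=8, Oscar=5, Sybil=0
Event 2 (Frank -> Oscar, 1): Frank: 8 -> 7, Oscar: 5 -> 6. State: Frank=7, Oscar=6, Sybil=0
Event 3 (Oscar -6): Oscar: 6 -> 0. State: Frank=7, Oscar=0, Sybil=0
Event 4 (Frank -6): Frank: 7 -> 1. State: Frank=1, Oscar=0, Sybil=0
Event 5 (Frank -1): Frank: 1 -> 0. State: Frank=0, Oscar=0, Sybil=0

Frank's final count: 0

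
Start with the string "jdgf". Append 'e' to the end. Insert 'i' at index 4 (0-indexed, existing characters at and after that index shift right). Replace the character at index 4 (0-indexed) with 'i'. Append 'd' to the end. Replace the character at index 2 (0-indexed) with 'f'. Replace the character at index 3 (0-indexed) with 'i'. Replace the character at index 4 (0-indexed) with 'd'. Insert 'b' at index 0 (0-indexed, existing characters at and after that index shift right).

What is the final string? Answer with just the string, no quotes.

Applying each edit step by step:
Start: "jdgf"
Op 1 (append 'e'): "jdgf" -> "jdgfe"
Op 2 (insert 'i' at idx 4): "jdgfe" -> "jdgfie"
Op 3 (replace idx 4: 'i' -> 'i'): "jdgfie" -> "jdgfie"
Op 4 (append 'd'): "jdgfie" -> "jdgfied"
Op 5 (replace idx 2: 'g' -> 'f'): "jdgfied" -> "jdffied"
Op 6 (replace idx 3: 'f' -> 'i'): "jdffied" -> "jdfiied"
Op 7 (replace idx 4: 'i' -> 'd'): "jdfiied" -> "jdfided"
Op 8 (insert 'b' at idx 0): "jdfided" -> "bjdfided"

Answer: bjdfided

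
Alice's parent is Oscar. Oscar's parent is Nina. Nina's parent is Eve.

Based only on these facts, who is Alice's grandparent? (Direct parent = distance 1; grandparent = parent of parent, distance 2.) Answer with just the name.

Reconstructing the parent chain from the given facts:
  Eve -> Nina -> Oscar -> Alice
(each arrow means 'parent of the next')
Positions in the chain (0 = top):
  position of Eve: 0
  position of Nina: 1
  position of Oscar: 2
  position of Alice: 3

Alice is at position 3; the grandparent is 2 steps up the chain, i.e. position 1: Nina.

Answer: Nina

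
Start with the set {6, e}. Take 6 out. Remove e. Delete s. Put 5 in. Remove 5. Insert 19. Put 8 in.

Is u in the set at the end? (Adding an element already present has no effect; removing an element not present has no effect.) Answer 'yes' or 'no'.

Tracking the set through each operation:
Start: {6, e}
Event 1 (remove 6): removed. Set: {e}
Event 2 (remove e): removed. Set: {}
Event 3 (remove s): not present, no change. Set: {}
Event 4 (add 5): added. Set: {5}
Event 5 (remove 5): removed. Set: {}
Event 6 (add 19): added. Set: {19}
Event 7 (add 8): added. Set: {19, 8}

Final set: {19, 8} (size 2)
u is NOT in the final set.

Answer: no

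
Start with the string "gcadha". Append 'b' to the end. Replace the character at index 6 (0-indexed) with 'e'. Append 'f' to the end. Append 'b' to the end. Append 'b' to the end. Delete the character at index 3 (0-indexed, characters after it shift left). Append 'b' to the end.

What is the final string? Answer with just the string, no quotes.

Applying each edit step by step:
Start: "gcadha"
Op 1 (append 'b'): "gcadha" -> "gcadhab"
Op 2 (replace idx 6: 'b' -> 'e'): "gcadhab" -> "gcadhae"
Op 3 (append 'f'): "gcadhae" -> "gcadhaef"
Op 4 (append 'b'): "gcadhaef" -> "gcadhaefb"
Op 5 (append 'b'): "gcadhaefb" -> "gcadhaefbb"
Op 6 (delete idx 3 = 'd'): "gcadhaefbb" -> "gcahaefbb"
Op 7 (append 'b'): "gcahaefbb" -> "gcahaefbbb"

Answer: gcahaefbbb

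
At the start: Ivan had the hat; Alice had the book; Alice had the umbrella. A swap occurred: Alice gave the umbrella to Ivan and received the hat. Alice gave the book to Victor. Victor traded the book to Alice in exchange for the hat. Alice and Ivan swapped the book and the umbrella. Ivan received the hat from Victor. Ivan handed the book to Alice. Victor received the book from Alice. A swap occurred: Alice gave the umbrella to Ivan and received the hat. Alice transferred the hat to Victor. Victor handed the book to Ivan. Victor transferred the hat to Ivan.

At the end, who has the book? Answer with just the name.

Answer: Ivan

Derivation:
Tracking all object holders:
Start: hat:Ivan, book:Alice, umbrella:Alice
Event 1 (swap umbrella<->hat: now umbrella:Ivan, hat:Alice). State: hat:Alice, book:Alice, umbrella:Ivan
Event 2 (give book: Alice -> Victor). State: hat:Alice, book:Victor, umbrella:Ivan
Event 3 (swap book<->hat: now book:Alice, hat:Victor). State: hat:Victor, book:Alice, umbrella:Ivan
Event 4 (swap book<->umbrella: now book:Ivan, umbrella:Alice). State: hat:Victor, book:Ivan, umbrella:Alice
Event 5 (give hat: Victor -> Ivan). State: hat:Ivan, book:Ivan, umbrella:Alice
Event 6 (give book: Ivan -> Alice). State: hat:Ivan, book:Alice, umbrella:Alice
Event 7 (give book: Alice -> Victor). State: hat:Ivan, book:Victor, umbrella:Alice
Event 8 (swap umbrella<->hat: now umbrella:Ivan, hat:Alice). State: hat:Alice, book:Victor, umbrella:Ivan
Event 9 (give hat: Alice -> Victor). State: hat:Victor, book:Victor, umbrella:Ivan
Event 10 (give book: Victor -> Ivan). State: hat:Victor, book:Ivan, umbrella:Ivan
Event 11 (give hat: Victor -> Ivan). State: hat:Ivan, book:Ivan, umbrella:Ivan

Final state: hat:Ivan, book:Ivan, umbrella:Ivan
The book is held by Ivan.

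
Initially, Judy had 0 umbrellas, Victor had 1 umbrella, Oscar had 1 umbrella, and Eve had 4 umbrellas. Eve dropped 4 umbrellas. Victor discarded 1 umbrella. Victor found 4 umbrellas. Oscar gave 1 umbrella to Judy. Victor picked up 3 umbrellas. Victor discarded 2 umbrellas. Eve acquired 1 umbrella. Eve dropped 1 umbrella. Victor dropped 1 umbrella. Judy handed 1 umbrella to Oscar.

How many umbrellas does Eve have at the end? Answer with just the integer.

Tracking counts step by step:
Start: Judy=0, Victor=1, Oscar=1, Eve=4
Event 1 (Eve -4): Eve: 4 -> 0. State: Judy=0, Victor=1, Oscar=1, Eve=0
Event 2 (Victor -1): Victor: 1 -> 0. State: Judy=0, Victor=0, Oscar=1, Eve=0
Event 3 (Victor +4): Victor: 0 -> 4. State: Judy=0, Victor=4, Oscar=1, Eve=0
Event 4 (Oscar -> Judy, 1): Oscar: 1 -> 0, Judy: 0 -> 1. State: Judy=1, Victor=4, Oscar=0, Eve=0
Event 5 (Victor +3): Victor: 4 -> 7. State: Judy=1, Victor=7, Oscar=0, Eve=0
Event 6 (Victor -2): Victor: 7 -> 5. State: Judy=1, Victor=5, Oscar=0, Eve=0
Event 7 (Eve +1): Eve: 0 -> 1. State: Judy=1, Victor=5, Oscar=0, Eve=1
Event 8 (Eve -1): Eve: 1 -> 0. State: Judy=1, Victor=5, Oscar=0, Eve=0
Event 9 (Victor -1): Victor: 5 -> 4. State: Judy=1, Victor=4, Oscar=0, Eve=0
Event 10 (Judy -> Oscar, 1): Judy: 1 -> 0, Oscar: 0 -> 1. State: Judy=0, Victor=4, Oscar=1, Eve=0

Eve's final count: 0

Answer: 0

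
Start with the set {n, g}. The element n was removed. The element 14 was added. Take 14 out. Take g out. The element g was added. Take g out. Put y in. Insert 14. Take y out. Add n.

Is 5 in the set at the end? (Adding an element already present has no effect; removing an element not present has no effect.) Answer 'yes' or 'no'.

Answer: no

Derivation:
Tracking the set through each operation:
Start: {g, n}
Event 1 (remove n): removed. Set: {g}
Event 2 (add 14): added. Set: {14, g}
Event 3 (remove 14): removed. Set: {g}
Event 4 (remove g): removed. Set: {}
Event 5 (add g): added. Set: {g}
Event 6 (remove g): removed. Set: {}
Event 7 (add y): added. Set: {y}
Event 8 (add 14): added. Set: {14, y}
Event 9 (remove y): removed. Set: {14}
Event 10 (add n): added. Set: {14, n}

Final set: {14, n} (size 2)
5 is NOT in the final set.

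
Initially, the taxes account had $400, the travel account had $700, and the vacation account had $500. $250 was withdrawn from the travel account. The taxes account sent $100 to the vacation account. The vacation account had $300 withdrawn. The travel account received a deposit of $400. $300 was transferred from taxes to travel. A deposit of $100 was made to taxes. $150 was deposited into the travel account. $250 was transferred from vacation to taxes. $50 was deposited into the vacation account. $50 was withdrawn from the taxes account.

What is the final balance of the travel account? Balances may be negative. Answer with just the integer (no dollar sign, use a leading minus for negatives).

Tracking account balances step by step:
Start: taxes=400, travel=700, vacation=500
Event 1 (withdraw 250 from travel): travel: 700 - 250 = 450. Balances: taxes=400, travel=450, vacation=500
Event 2 (transfer 100 taxes -> vacation): taxes: 400 - 100 = 300, vacation: 500 + 100 = 600. Balances: taxes=300, travel=450, vacation=600
Event 3 (withdraw 300 from vacation): vacation: 600 - 300 = 300. Balances: taxes=300, travel=450, vacation=300
Event 4 (deposit 400 to travel): travel: 450 + 400 = 850. Balances: taxes=300, travel=850, vacation=300
Event 5 (transfer 300 taxes -> travel): taxes: 300 - 300 = 0, travel: 850 + 300 = 1150. Balances: taxes=0, travel=1150, vacation=300
Event 6 (deposit 100 to taxes): taxes: 0 + 100 = 100. Balances: taxes=100, travel=1150, vacation=300
Event 7 (deposit 150 to travel): travel: 1150 + 150 = 1300. Balances: taxes=100, travel=1300, vacation=300
Event 8 (transfer 250 vacation -> taxes): vacation: 300 - 250 = 50, taxes: 100 + 250 = 350. Balances: taxes=350, travel=1300, vacation=50
Event 9 (deposit 50 to vacation): vacation: 50 + 50 = 100. Balances: taxes=350, travel=1300, vacation=100
Event 10 (withdraw 50 from taxes): taxes: 350 - 50 = 300. Balances: taxes=300, travel=1300, vacation=100

Final balance of travel: 1300

Answer: 1300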